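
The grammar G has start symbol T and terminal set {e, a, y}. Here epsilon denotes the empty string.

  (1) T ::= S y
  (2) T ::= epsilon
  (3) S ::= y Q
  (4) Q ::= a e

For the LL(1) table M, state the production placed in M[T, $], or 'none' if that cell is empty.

FIRST(S) = {y}
FIRST(Q) = {a}
FIRST(T) = {epsilon, y}  (via S y)
FOLLOW(T) includes $ since T is the start symbol.
FOLLOW(T): T appears on no right-hand side. Thus FOLLOW(T) = {$}.
For T ::= S y: FIRST(S y) = {y}, so it goes in M[T, t] for t ∈ {y}.
For T ::= epsilon: FIRST(epsilon) = {epsilon}, so it goes in M[T, t] for t ∈ {}; since epsilon ∈ FIRST, also for every t ∈ FOLLOW(T) = {$}.

T ::= epsilon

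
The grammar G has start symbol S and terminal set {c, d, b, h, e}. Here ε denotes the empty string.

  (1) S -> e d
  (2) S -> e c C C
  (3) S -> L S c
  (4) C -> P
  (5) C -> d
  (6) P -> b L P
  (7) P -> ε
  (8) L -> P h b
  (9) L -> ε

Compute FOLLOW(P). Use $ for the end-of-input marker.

FIRST(P) = {ε, b}
FIRST(C) = {ε, b, d}  (via P)
FIRST(L) = {ε, b, h}  (via P h b)
FIRST(S) = {b, e, h}  (via L S c)
FOLLOW(S) includes $ since S is the start symbol.
FOLLOW(S): in S->L S c, S is followed by c with FIRST {c}. Thus FOLLOW(S) = {$, c}.
FOLLOW(C): in S->e c C C (occurrence 1), C is followed by C with FIRST {ε, b, d}; in S->e c C C (occurrence 1), the suffix after C is nullable, so FOLLOW(C) ⊇ FOLLOW(S) = {$, c}; in S->e c C C (occurrence 2), the suffix after C is empty, so FOLLOW(C) ⊇ FOLLOW(S) = {$, c}. Thus FOLLOW(C) = {$, b, c, d}.
FOLLOW(P): in C->P, the suffix after P is empty, so FOLLOW(P) ⊇ FOLLOW(C) = {$, b, c, d}; in P->b L P, the suffix after P is empty (adds nothing new); in L->P h b, P is followed by h b with FIRST {h}. Thus FOLLOW(P) = {$, b, c, d, h}.
FOLLOW(L): in S->L S c, L is followed by S c with FIRST {b, e, h}; in P->b L P, L is followed by P with FIRST {ε, b}; in P->b L P, the suffix after L is nullable, so FOLLOW(L) ⊇ FOLLOW(P) = {$, b, c, d, h}. Thus FOLLOW(L) = {$, b, c, d, e, h}.

{$, b, c, d, h}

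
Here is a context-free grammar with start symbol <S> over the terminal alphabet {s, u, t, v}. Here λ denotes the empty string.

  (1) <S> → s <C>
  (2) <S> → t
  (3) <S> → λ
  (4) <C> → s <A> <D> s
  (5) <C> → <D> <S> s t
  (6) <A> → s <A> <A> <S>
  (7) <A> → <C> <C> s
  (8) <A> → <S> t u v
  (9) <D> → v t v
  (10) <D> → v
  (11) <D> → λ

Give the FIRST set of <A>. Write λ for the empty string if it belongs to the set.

FIRST(<S>): from <S>→s <C> we get {s}; from <S>→t we get {t}; from <S>→λ we get {λ}. So FIRST(<S>) = {λ, s, t}.
FIRST(<D>): from <D>→v t v we get {v}; from <D>→v we get {v}; from <D>→λ we get {λ}. So FIRST(<D>) = {λ, v}.
FIRST(<C>): from <C>→s <A> <D> s we get {s}; from <C>→<D> <S> s t we get {s, t, v}. So FIRST(<C>) = {s, t, v}.
FIRST(<A>): from <A>→s <A> <A> <S> we get {s}; from <A>→<C> <C> s we get {s, t, v}; from <A>→<S> t u v we get {s, t}. So FIRST(<A>) = {s, t, v}.

{s, t, v}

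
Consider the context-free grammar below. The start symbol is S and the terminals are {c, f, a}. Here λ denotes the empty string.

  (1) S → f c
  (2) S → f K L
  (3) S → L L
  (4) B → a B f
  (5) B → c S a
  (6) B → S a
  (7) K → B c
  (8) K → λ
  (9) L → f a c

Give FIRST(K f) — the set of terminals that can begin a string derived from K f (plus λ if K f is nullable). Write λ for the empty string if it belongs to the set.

FIRST(L): from L→f a c we get {f}. So FIRST(L) = {f}.
FIRST(S): from S→f c we get {f}; from S→f K L we get {f}; from S→L L we get {f}. So FIRST(S) = {f}.
FIRST(B): from B→a B f we get {a}; from B→c S a we get {c}; from B→S a we get {f}. So FIRST(B) = {a, c, f}.
FIRST(K): from K→B c we get {a, c, f}; from K→λ we get {λ}. So FIRST(K) = {λ, a, c, f}.
FIRST(K f): take FIRST of each symbol in turn, carrying on past any symbol whose FIRST contains λ; result {a, c, f}.

{a, c, f}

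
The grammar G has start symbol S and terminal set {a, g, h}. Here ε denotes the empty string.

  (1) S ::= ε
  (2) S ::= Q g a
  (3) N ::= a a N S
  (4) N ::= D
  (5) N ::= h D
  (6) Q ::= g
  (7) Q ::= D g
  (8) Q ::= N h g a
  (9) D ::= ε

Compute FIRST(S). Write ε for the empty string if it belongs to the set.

FIRST(D): from D::=ε we get {ε}. So FIRST(D) = {ε}.
FIRST(N): from N::=a a N S we get {a}; from N::=D we get {ε}; from N::=h D we get {h}. So FIRST(N) = {ε, a, h}.
FIRST(Q): from Q::=g we get {g}; from Q::=D g we get {g}; from Q::=N h g a we get {a, h}. So FIRST(Q) = {a, g, h}.
FIRST(S): from S::=ε we get {ε}; from S::=Q g a we get {a, g, h}. So FIRST(S) = {ε, a, g, h}.

{ε, a, g, h}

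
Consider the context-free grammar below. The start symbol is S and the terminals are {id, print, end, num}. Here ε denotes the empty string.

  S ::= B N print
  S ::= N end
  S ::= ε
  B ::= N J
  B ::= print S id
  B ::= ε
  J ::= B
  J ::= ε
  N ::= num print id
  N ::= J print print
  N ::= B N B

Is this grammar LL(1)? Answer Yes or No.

No

FIRST(S) = {ε, num, print}
FIRST(B) = {ε, num, print}
FIRST(J) = {ε, num, print}
FIRST(N) = {num, print}
FOLLOW(S) = {$, id}
FOLLOW(B) = {end, num, print}
FOLLOW(J) = {end, num, print}
FOLLOW(N) = {end, num, print}
Cell M[B, num] receives both B ::= N J and B ::= ε — the grammar is not LL(1).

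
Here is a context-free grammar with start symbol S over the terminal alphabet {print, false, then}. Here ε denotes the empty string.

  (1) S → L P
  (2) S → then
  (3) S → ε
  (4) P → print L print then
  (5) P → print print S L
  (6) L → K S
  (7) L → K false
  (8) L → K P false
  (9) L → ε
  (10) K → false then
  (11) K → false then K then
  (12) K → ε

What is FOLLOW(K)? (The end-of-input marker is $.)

{$, false, print, then}

FIRST(P): from P→print L print then we get {print}; from P→print print S L we get {print}. So FIRST(P) = {print}.
FIRST(K): from K→false then we get {false}; from K→false then K then we get {false}; from K→ε we get {ε}. So FIRST(K) = {ε, false}.
FIRST(S): from S→L P we get {false, print, then}; from S→then we get {then}; from S→ε we get {ε}. So FIRST(S) = {ε, false, print, then}.
FIRST(L): from L→K S we get {ε, false, print, then}; from L→K false we get {false}; from L→K P false we get {false, print}; from L→ε we get {ε}. So FIRST(L) = {ε, false, print, then}.
FOLLOW(S) includes $ since S is the start symbol.
FOLLOW(S): in P→print print S L, S is followed by L with FIRST {ε, false, print, then}; in P→print print S L, the suffix after S is nullable, so FOLLOW(S) ⊇ FOLLOW(P) = {$, false, print, then}; in L→K S, the suffix after S is empty, so FOLLOW(S) ⊇ FOLLOW(L) = {$, false, print, then}. Thus FOLLOW(S) = {$, false, print, then}.
FOLLOW(P): in S→L P, the suffix after P is empty, so FOLLOW(P) ⊇ FOLLOW(S) = {$, false, print, then}; in L→K P false, P is followed by false with FIRST {false}. Thus FOLLOW(P) = {$, false, print, then}.
FOLLOW(L): in S→L P, L is followed by P with FIRST {print}; in P→print L print then, L is followed by print then with FIRST {print}; in P→print print S L, the suffix after L is empty, so FOLLOW(L) ⊇ FOLLOW(P) = {$, false, print, then}. Thus FOLLOW(L) = {$, false, print, then}.
FOLLOW(K): in L→K S, K is followed by S with FIRST {ε, false, print, then}; in L→K S, the suffix after K is nullable, so FOLLOW(K) ⊇ FOLLOW(L) = {$, false, print, then}; in L→K false, K is followed by false with FIRST {false}; in L→K P false, K is followed by P false with FIRST {print}; in K→false then K then, K is followed by then with FIRST {then}. Thus FOLLOW(K) = {$, false, print, then}.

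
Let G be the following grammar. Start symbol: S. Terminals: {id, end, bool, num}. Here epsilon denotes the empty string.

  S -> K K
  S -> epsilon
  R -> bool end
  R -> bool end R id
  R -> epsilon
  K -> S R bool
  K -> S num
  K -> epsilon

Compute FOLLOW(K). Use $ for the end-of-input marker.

{$, bool, num}

FIRST(R) = {epsilon, bool}
FIRST(S) = {epsilon, bool, num}  (via K K)
FIRST(K) = {epsilon, bool, num}  (via S R bool, S num)
FOLLOW(S) includes $ since S is the start symbol.
FOLLOW(S): in K->S R bool, S is followed by R bool with FIRST {bool}; in K->S num, S is followed by num with FIRST {num}. Thus FOLLOW(S) = {$, bool, num}.
FOLLOW(R): in R->bool end R id, R is followed by id with FIRST {id}; in K->S R bool, R is followed by bool with FIRST {bool}. Thus FOLLOW(R) = {bool, id}.
FOLLOW(K): in S->K K (occurrence 1), K is followed by K with FIRST {epsilon, bool, num}; in S->K K (occurrence 1), the suffix after K is nullable, so FOLLOW(K) ⊇ FOLLOW(S) = {$, bool, num}; in S->K K (occurrence 2), the suffix after K is empty, so FOLLOW(K) ⊇ FOLLOW(S) = {$, bool, num}. Thus FOLLOW(K) = {$, bool, num}.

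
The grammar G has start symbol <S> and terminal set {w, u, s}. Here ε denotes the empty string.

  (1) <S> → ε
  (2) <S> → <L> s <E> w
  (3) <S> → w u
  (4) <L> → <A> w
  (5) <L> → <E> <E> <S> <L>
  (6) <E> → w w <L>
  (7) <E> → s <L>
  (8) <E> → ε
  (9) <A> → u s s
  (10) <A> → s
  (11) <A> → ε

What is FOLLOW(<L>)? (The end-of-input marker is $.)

{s, u, w}

FIRST(<E>): from <E>→w w <L> we get {w}; from <E>→s <L> we get {s}; from <E>→ε we get {ε}. So FIRST(<E>) = {ε, s, w}.
FIRST(<A>): from <A>→u s s we get {u}; from <A>→s we get {s}; from <A>→ε we get {ε}. So FIRST(<A>) = {ε, s, u}.
FIRST(<S>): from <S>→ε we get {ε}; from <S>→<L> s <E> w we get {s, u, w}; from <S>→w u we get {w}. So FIRST(<S>) = {ε, s, u, w}.
FIRST(<L>): from <L>→<A> w we get {s, u, w}; from <L>→<E> <E> <S> <L> we get {s, u, w}. So FIRST(<L>) = {s, u, w}.
FOLLOW(<S>) includes $ since <S> is the start symbol.
FOLLOW(<S>): in <L>→<E> <E> <S> <L>, <S> is followed by <L> with FIRST {s, u, w}. Thus FOLLOW(<S>) = {$, s, u, w}.
FOLLOW(<E>): in <S>→<L> s <E> w, <E> is followed by w with FIRST {w}; in <L>→<E> <E> <S> <L> (occurrence 1), <E> is followed by <E> <S> <L> with FIRST {s, u, w}; in <L>→<E> <E> <S> <L> (occurrence 2), <E> is followed by <S> <L> with FIRST {s, u, w}. Thus FOLLOW(<E>) = {s, u, w}.
FOLLOW(<L>): in <S>→<L> s <E> w, <L> is followed by s <E> w with FIRST {s}; in <L>→<E> <E> <S> <L>, the suffix after <L> is empty (adds nothing new); in <E>→w w <L>, the suffix after <L> is empty, so FOLLOW(<L>) ⊇ FOLLOW(<E>) = {s, u, w}; in <E>→s <L>, the suffix after <L> is empty, so FOLLOW(<L>) ⊇ FOLLOW(<E>) = {s, u, w}. Thus FOLLOW(<L>) = {s, u, w}.
FOLLOW(<A>): in <L>→<A> w, <A> is followed by w with FIRST {w}. Thus FOLLOW(<A>) = {w}.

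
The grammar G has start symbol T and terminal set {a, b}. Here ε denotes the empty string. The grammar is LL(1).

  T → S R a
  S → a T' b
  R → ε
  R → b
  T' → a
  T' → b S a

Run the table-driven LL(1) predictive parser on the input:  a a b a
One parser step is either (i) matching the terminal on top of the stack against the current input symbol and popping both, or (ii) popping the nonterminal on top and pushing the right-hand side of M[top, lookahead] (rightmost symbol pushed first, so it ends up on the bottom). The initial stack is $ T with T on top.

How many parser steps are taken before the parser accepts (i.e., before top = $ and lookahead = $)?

8

     Stack         Input      Action
  1  $ T           a a b a $  expand T → S R a
  2  $ a R S       a a b a $  expand S → a T' b
  3  $ a R b T' a  a a b a $  match a
  4  $ a R b T'    a b a $    expand T' → a
  5  $ a R b a     a b a $    match a
  6  $ a R b       b a $      match b
  7  $ a R         a $        expand R → ε
  8  $ a           a $        match a
Accept reached after 8 steps.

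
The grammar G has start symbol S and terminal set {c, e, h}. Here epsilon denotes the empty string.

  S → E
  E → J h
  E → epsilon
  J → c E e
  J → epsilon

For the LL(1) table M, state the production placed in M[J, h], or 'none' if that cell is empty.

J → epsilon

FIRST(J): from J→c E e we get {c}; from J→epsilon we get {epsilon}. So FIRST(J) = {epsilon, c}.
FIRST(E): from E→J h we get {c, h}; from E→epsilon we get {epsilon}. So FIRST(E) = {epsilon, c, h}.
FIRST(S): from S→E we get {epsilon, c, h}. So FIRST(S) = {epsilon, c, h}.
FOLLOW(S) includes $ since S is the start symbol.
FOLLOW(J): in E→J h, J is followed by h with FIRST {h}. Thus FOLLOW(J) = {h}.
For J → c E e: FIRST(c E e) = {c}, so it goes in M[J, t] for t ∈ {c}.
For J → epsilon: FIRST(epsilon) = {epsilon}, so it goes in M[J, t] for t ∈ {}; since epsilon ∈ FIRST, also for every t ∈ FOLLOW(J) = {h}.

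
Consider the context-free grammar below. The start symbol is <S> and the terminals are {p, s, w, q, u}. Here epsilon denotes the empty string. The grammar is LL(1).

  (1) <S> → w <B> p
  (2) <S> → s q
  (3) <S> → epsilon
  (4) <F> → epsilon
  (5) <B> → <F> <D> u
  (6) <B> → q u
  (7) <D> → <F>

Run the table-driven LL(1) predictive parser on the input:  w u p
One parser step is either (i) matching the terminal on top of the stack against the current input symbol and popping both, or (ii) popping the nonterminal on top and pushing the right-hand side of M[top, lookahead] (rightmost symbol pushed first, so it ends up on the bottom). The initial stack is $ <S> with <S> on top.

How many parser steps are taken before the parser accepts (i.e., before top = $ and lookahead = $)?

     Stack          Input    Action
  1  $ <S>          w u p $  expand <S> → w <B> p
  2  $ p <B> w      w u p $  match w
  3  $ p <B>        u p $    expand <B> → <F> <D> u
  4  $ p u <D> <F>  u p $    expand <F> → epsilon
  5  $ p u <D>      u p $    expand <D> → <F>
  6  $ p u <F>      u p $    expand <F> → epsilon
  7  $ p u          u p $    match u
  8  $ p            p $      match p
Accept reached after 8 steps.

8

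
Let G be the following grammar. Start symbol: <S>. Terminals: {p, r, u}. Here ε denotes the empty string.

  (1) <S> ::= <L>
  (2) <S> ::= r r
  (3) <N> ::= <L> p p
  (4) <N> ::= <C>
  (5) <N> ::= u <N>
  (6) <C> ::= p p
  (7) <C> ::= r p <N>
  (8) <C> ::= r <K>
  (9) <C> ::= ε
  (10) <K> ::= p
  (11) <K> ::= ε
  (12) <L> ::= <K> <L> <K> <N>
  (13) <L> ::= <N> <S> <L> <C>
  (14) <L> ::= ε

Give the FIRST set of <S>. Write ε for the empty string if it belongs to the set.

{ε, p, r, u}

FIRST(<C>) = {ε, p, r}
FIRST(<K>) = {ε, p}
FIRST(<S>) = {ε, p, r, u}  (via <L>)
FIRST(<N>) = {ε, p, r, u}  (via <L> p p, <C>)
FIRST(<L>) = {ε, p, r, u}  (via <K> <L> <K> <N>, <N> <S> <L> <C>)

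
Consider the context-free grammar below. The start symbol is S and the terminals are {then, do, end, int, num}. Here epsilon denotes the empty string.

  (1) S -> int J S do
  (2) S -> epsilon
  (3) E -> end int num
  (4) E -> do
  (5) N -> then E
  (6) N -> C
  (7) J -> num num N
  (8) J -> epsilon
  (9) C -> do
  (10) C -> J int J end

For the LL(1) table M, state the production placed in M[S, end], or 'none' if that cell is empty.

none

FIRST(S) = {epsilon, int}
FIRST(E) = {do, end}
FIRST(J) = {epsilon, num}
FIRST(C) = {do, int, num}  (via J int J end)
FIRST(N) = {do, int, num, then}  (via C)
FOLLOW(S) includes $ since S is the start symbol.
FOLLOW(S): in S->int J S do, S is followed by do with FIRST {do}. Thus FOLLOW(S) = {$, do}.
For S -> int J S do: FIRST(int J S do) = {int}, so it goes in M[S, t] for t ∈ {int}.
For S -> epsilon: FIRST(epsilon) = {epsilon}, so it goes in M[S, t] for t ∈ {}; since epsilon ∈ FIRST, also for every t ∈ FOLLOW(S) = {$, do}.
None of these place a production in M[S, end].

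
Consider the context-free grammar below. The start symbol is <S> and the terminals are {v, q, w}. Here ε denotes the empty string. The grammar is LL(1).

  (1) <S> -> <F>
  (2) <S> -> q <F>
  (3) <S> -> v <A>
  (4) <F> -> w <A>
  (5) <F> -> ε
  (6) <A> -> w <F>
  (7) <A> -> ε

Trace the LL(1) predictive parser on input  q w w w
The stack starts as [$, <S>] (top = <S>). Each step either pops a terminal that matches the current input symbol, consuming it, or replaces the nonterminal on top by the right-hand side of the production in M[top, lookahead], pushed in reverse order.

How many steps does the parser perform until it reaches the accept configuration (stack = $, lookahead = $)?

9

step 1: stack=$ <S>  input=q w w w $  — expand <S> -> q <F>
step 2: stack=$ <F> q  input=q w w w $  — match q
step 3: stack=$ <F>  input=w w w $  — expand <F> -> w <A>
step 4: stack=$ <A> w  input=w w w $  — match w
step 5: stack=$ <A>  input=w w $  — expand <A> -> w <F>
step 6: stack=$ <F> w  input=w w $  — match w
step 7: stack=$ <F>  input=w $  — expand <F> -> w <A>
step 8: stack=$ <A> w  input=w $  — match w
step 9: stack=$ <A>  input=$  — expand <A> -> ε
Accept reached after 9 steps.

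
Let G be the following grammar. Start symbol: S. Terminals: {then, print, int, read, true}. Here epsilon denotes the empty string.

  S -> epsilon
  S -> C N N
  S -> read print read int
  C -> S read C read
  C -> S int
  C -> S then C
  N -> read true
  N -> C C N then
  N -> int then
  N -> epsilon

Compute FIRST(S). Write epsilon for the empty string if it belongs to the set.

FIRST(S) = {epsilon, int, read, then}  (via C N N)
FIRST(C) = {int, read, then}  (via S read C read, S int, S then C)
FIRST(N) = {epsilon, int, read, then}  (via C C N then)

{epsilon, int, read, then}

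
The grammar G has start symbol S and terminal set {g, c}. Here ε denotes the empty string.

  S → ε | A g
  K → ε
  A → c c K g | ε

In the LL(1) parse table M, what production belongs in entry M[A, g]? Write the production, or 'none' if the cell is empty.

FIRST(K) = {ε}
FIRST(A) = {ε, c}
FIRST(S) = {ε, c, g}  (via A g)
FOLLOW(S) includes $ since S is the start symbol.
FOLLOW(A): in S→A g, A is followed by g with FIRST {g}. Thus FOLLOW(A) = {g}.
For A → c c K g: FIRST(c c K g) = {c}, so it goes in M[A, t] for t ∈ {c}.
For A → ε: FIRST(ε) = {ε}, so it goes in M[A, t] for t ∈ {}; since ε ∈ FIRST, also for every t ∈ FOLLOW(A) = {g}.

A → ε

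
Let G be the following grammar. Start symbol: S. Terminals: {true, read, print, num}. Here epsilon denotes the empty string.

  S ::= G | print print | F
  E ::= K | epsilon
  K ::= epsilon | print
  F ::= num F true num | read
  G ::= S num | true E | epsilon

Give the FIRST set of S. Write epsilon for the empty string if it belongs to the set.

FIRST(K) = {epsilon, print}
FIRST(F) = {num, read}
FIRST(E) = {epsilon, print}  (via K)
FIRST(S) = {epsilon, num, print, read, true}  (via G, F)
FIRST(G) = {epsilon, num, print, read, true}  (via S num)

{epsilon, num, print, read, true}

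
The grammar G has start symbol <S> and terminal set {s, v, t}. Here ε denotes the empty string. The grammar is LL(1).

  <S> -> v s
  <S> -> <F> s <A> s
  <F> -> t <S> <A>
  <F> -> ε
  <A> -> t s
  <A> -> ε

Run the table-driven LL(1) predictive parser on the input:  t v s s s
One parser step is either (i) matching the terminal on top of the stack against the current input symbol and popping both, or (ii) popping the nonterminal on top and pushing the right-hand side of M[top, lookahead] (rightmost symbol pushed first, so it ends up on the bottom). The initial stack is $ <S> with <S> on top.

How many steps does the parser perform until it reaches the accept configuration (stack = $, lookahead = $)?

step 1: stack=$ <S>  input=t v s s s $  — expand <S> -> <F> s <A> s
step 2: stack=$ s <A> s <F>  input=t v s s s $  — expand <F> -> t <S> <A>
step 3: stack=$ s <A> s <A> <S> t  input=t v s s s $  — match t
step 4: stack=$ s <A> s <A> <S>  input=v s s s $  — expand <S> -> v s
step 5: stack=$ s <A> s <A> s v  input=v s s s $  — match v
step 6: stack=$ s <A> s <A> s  input=s s s $  — match s
step 7: stack=$ s <A> s <A>  input=s s $  — expand <A> -> ε
step 8: stack=$ s <A> s  input=s s $  — match s
step 9: stack=$ s <A>  input=s $  — expand <A> -> ε
step 10: stack=$ s  input=s $  — match s
Accept reached after 10 steps.

10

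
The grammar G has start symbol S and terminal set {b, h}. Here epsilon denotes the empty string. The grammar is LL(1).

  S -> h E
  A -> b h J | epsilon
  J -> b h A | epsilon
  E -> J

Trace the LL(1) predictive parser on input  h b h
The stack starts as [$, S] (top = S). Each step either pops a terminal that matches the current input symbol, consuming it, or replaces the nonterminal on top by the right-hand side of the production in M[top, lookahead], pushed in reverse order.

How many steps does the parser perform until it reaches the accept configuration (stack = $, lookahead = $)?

7

     Stack    Input    Action
  1  $ S      h b h $  expand S -> h E
  2  $ E h    h b h $  match h
  3  $ E      b h $    expand E -> J
  4  $ J      b h $    expand J -> b h A
  5  $ A h b  b h $    match b
  6  $ A h    h $      match h
  7  $ A      $        expand A -> epsilon
Accept reached after 7 steps.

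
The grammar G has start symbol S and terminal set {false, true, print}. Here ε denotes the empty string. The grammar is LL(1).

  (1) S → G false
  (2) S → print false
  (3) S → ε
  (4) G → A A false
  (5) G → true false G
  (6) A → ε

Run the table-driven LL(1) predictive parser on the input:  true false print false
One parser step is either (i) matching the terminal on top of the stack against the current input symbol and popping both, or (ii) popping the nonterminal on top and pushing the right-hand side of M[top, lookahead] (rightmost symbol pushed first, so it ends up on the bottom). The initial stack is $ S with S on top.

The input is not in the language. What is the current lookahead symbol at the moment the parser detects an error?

print

     Stack                 Input                     Action
  1  $ S                   true false print false $  expand S → G false
  2  $ false G             true false print false $  expand G → true false G
  3  $ false G false true  true false print false $  match true
  4  $ false G false       false print false $       match false
  5  $ false G             print false $             error: M[G, print] is empty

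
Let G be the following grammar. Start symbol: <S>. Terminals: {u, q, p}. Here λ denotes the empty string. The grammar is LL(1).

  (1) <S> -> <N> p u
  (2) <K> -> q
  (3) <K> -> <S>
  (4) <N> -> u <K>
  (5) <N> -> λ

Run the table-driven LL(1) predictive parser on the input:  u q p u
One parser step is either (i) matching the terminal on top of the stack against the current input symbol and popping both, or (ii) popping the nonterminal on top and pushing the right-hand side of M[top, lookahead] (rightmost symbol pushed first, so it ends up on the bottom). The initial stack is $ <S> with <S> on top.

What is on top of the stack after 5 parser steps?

p

step 1: stack=$ <S>  input=u q p u $  — expand <S> -> <N> p u
step 2: stack=$ u p <N>  input=u q p u $  — expand <N> -> u <K>
step 3: stack=$ u p <K> u  input=u q p u $  — match u
step 4: stack=$ u p <K>  input=q p u $  — expand <K> -> q
step 5: stack=$ u p q  input=q p u $  — match q
Stack after step 5: $ u p (top = p).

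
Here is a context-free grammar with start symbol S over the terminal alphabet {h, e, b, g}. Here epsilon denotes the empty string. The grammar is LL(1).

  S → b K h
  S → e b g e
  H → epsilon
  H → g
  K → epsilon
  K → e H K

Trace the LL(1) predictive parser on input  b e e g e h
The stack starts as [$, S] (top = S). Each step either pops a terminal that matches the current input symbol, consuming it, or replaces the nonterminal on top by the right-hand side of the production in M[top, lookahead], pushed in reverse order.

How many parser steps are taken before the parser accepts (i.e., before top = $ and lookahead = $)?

14

step 1: stack=$ S  input=b e e g e h $  — expand S → b K h
step 2: stack=$ h K b  input=b e e g e h $  — match b
step 3: stack=$ h K  input=e e g e h $  — expand K → e H K
step 4: stack=$ h K H e  input=e e g e h $  — match e
step 5: stack=$ h K H  input=e g e h $  — expand H → epsilon
step 6: stack=$ h K  input=e g e h $  — expand K → e H K
step 7: stack=$ h K H e  input=e g e h $  — match e
step 8: stack=$ h K H  input=g e h $  — expand H → g
step 9: stack=$ h K g  input=g e h $  — match g
step 10: stack=$ h K  input=e h $  — expand K → e H K
step 11: stack=$ h K H e  input=e h $  — match e
step 12: stack=$ h K H  input=h $  — expand H → epsilon
step 13: stack=$ h K  input=h $  — expand K → epsilon
step 14: stack=$ h  input=h $  — match h
Accept reached after 14 steps.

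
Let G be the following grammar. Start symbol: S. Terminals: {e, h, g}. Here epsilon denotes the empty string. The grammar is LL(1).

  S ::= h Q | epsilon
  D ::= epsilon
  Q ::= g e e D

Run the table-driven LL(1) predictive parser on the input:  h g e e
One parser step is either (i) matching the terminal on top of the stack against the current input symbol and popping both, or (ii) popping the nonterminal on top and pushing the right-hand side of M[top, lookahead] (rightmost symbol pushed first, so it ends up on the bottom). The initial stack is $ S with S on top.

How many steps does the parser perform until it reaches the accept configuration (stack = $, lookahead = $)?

7

step 1: stack=$ S  input=h g e e $  — expand S ::= h Q
step 2: stack=$ Q h  input=h g e e $  — match h
step 3: stack=$ Q  input=g e e $  — expand Q ::= g e e D
step 4: stack=$ D e e g  input=g e e $  — match g
step 5: stack=$ D e e  input=e e $  — match e
step 6: stack=$ D e  input=e $  — match e
step 7: stack=$ D  input=$  — expand D ::= epsilon
Accept reached after 7 steps.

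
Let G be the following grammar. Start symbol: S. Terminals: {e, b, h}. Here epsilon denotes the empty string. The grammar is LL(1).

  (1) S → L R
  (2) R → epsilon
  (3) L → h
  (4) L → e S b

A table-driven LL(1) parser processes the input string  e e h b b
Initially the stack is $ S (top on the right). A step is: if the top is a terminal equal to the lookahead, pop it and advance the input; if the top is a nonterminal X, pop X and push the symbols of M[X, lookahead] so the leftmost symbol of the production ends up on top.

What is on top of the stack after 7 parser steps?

L

     Stack          Input        Action
  1  $ S            e e h b b $  expand S → L R
  2  $ R L          e e h b b $  expand L → e S b
  3  $ R b S e      e e h b b $  match e
  4  $ R b S        e h b b $    expand S → L R
  5  $ R b R L      e h b b $    expand L → e S b
  6  $ R b R b S e  e h b b $    match e
  7  $ R b R b S    h b b $      expand S → L R
Stack after step 7: $ R b R b R L (top = L).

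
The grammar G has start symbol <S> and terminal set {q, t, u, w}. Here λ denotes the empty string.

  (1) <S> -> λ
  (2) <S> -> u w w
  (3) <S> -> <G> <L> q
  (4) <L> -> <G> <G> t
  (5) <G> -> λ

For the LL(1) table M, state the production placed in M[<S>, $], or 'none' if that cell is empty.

<S> -> λ

FIRST(<G>) = {λ}
FIRST(<L>) = {t}  (via <G> <G> t)
FIRST(<S>) = {λ, t, u}  (via <G> <L> q)
FOLLOW(<S>) includes $ since <S> is the start symbol.
FOLLOW(<S>): <S> appears on no right-hand side. Thus FOLLOW(<S>) = {$}.
For <S> -> λ: FIRST(λ) = {λ}, so it goes in M[<S>, t] for t ∈ {}; since λ ∈ FIRST, also for every t ∈ FOLLOW(<S>) = {$}.
For <S> -> u w w: FIRST(u w w) = {u}, so it goes in M[<S>, t] for t ∈ {u}.
For <S> -> <G> <L> q: FIRST(<G> <L> q) = {t}, so it goes in M[<S>, t] for t ∈ {t}.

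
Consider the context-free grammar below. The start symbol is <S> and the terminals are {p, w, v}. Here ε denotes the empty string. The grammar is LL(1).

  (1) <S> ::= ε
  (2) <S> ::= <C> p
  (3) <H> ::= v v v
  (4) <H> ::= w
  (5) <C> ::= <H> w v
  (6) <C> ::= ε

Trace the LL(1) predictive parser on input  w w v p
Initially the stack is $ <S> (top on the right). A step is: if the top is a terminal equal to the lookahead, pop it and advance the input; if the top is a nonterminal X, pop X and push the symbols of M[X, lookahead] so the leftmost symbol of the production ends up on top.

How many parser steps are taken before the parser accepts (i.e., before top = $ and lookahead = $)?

     Stack        Input      Action
  1  $ <S>        w w v p $  expand <S> ::= <C> p
  2  $ p <C>      w w v p $  expand <C> ::= <H> w v
  3  $ p v w <H>  w w v p $  expand <H> ::= w
  4  $ p v w w    w w v p $  match w
  5  $ p v w      w v p $    match w
  6  $ p v        v p $      match v
  7  $ p          p $        match p
Accept reached after 7 steps.

7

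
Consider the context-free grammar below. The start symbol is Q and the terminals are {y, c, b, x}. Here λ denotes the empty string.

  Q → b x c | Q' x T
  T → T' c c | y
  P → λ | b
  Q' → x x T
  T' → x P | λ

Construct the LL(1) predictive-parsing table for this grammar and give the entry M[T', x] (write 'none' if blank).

T' → x P

FIRST(P): from P→λ we get {λ}; from P→b we get {b}. So FIRST(P) = {λ, b}.
FIRST(Q'): from Q'→x x T we get {x}. So FIRST(Q') = {x}.
FIRST(T'): from T'→x P we get {x}; from T'→λ we get {λ}. So FIRST(T') = {λ, x}.
FIRST(Q): from Q→b x c we get {b}; from Q→Q' x T we get {x}. So FIRST(Q) = {b, x}.
FIRST(T): from T→T' c c we get {c, x}; from T→y we get {y}. So FIRST(T) = {c, x, y}.
FOLLOW(Q) includes $ since Q is the start symbol.
FOLLOW(T'): in T→T' c c, T' is followed by c c with FIRST {c}. Thus FOLLOW(T') = {c}.
For T' → x P: FIRST(x P) = {x}, so it goes in M[T', t] for t ∈ {x}.
For T' → λ: FIRST(λ) = {λ}, so it goes in M[T', t] for t ∈ {}; since λ ∈ FIRST, also for every t ∈ FOLLOW(T') = {c}.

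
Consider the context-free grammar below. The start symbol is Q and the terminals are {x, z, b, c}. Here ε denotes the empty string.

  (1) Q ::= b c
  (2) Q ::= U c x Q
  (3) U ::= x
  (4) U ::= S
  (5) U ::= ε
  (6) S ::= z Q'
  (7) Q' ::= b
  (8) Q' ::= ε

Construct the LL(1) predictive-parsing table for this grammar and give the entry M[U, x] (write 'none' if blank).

U ::= x

FIRST(S): from S::=z Q' we get {z}. So FIRST(S) = {z}.
FIRST(Q'): from Q'::=b we get {b}; from Q'::=ε we get {ε}. So FIRST(Q') = {ε, b}.
FIRST(U): from U::=x we get {x}; from U::=S we get {z}; from U::=ε we get {ε}. So FIRST(U) = {ε, x, z}.
FIRST(Q): from Q::=b c we get {b}; from Q::=U c x Q we get {c, x, z}. So FIRST(Q) = {b, c, x, z}.
FOLLOW(Q) includes $ since Q is the start symbol.
FOLLOW(U): in Q::=U c x Q, U is followed by c x Q with FIRST {c}. Thus FOLLOW(U) = {c}.
For U ::= x: FIRST(x) = {x}, so it goes in M[U, t] for t ∈ {x}.
For U ::= S: FIRST(S) = {z}, so it goes in M[U, t] for t ∈ {z}.
For U ::= ε: FIRST(ε) = {ε}, so it goes in M[U, t] for t ∈ {}; since ε ∈ FIRST, also for every t ∈ FOLLOW(U) = {c}.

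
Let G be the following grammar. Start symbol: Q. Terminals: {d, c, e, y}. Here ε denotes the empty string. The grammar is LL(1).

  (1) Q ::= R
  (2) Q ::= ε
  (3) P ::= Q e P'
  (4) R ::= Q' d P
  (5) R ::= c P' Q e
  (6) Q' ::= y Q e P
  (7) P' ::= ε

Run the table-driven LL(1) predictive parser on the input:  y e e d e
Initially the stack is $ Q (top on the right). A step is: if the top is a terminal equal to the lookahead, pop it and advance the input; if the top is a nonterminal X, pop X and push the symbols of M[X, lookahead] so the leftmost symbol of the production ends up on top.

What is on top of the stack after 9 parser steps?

step 1: stack=$ Q  input=y e e d e $  — expand Q ::= R
step 2: stack=$ R  input=y e e d e $  — expand R ::= Q' d P
step 3: stack=$ P d Q'  input=y e e d e $  — expand Q' ::= y Q e P
step 4: stack=$ P d P e Q y  input=y e e d e $  — match y
step 5: stack=$ P d P e Q  input=e e d e $  — expand Q ::= ε
step 6: stack=$ P d P e  input=e e d e $  — match e
step 7: stack=$ P d P  input=e d e $  — expand P ::= Q e P'
step 8: stack=$ P d P' e Q  input=e d e $  — expand Q ::= ε
step 9: stack=$ P d P' e  input=e d e $  — match e
Stack after step 9: $ P d P' (top = P').

P'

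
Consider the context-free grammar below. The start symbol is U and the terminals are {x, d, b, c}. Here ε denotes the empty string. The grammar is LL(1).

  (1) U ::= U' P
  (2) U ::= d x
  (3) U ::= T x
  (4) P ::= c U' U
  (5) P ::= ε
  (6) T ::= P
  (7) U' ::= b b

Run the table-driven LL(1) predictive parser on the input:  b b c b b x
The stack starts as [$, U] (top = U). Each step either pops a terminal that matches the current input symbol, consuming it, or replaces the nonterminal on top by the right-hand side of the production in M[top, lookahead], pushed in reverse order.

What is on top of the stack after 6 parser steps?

U'

     Stack     Input          Action
  1  $ U       b b c b b x $  expand U ::= U' P
  2  $ P U'    b b c b b x $  expand U' ::= b b
  3  $ P b b   b b c b b x $  match b
  4  $ P b     b c b b x $    match b
  5  $ P       c b b x $      expand P ::= c U' U
  6  $ U U' c  c b b x $      match c
Stack after step 6: $ U U' (top = U').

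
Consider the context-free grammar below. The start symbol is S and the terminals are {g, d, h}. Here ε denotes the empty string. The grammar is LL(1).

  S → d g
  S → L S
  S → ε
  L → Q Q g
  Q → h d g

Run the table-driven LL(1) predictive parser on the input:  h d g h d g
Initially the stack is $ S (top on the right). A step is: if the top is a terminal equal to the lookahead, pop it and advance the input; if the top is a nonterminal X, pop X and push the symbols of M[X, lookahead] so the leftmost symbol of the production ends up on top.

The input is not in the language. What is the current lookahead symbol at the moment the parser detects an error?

$

step 1: stack=$ S  input=h d g h d g $  — expand S → L S
step 2: stack=$ S L  input=h d g h d g $  — expand L → Q Q g
step 3: stack=$ S g Q Q  input=h d g h d g $  — expand Q → h d g
step 4: stack=$ S g Q g d h  input=h d g h d g $  — match h
step 5: stack=$ S g Q g d  input=d g h d g $  — match d
step 6: stack=$ S g Q g  input=g h d g $  — match g
step 7: stack=$ S g Q  input=h d g $  — expand Q → h d g
step 8: stack=$ S g g d h  input=h d g $  — match h
step 9: stack=$ S g g d  input=d g $  — match d
step 10: stack=$ S g g  input=g $  — match g
step 11: stack=$ S g  input=$  — error: top is terminal g but lookahead is $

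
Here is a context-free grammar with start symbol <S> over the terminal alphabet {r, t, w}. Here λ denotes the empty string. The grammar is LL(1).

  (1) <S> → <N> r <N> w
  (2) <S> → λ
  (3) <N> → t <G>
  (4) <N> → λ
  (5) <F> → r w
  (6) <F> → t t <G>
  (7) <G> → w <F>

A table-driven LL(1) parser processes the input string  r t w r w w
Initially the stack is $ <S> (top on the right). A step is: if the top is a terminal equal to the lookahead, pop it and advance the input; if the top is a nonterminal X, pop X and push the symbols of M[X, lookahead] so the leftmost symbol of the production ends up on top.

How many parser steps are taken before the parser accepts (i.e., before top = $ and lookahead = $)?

11

      Stack          Input          Action
   1  $ <S>          r t w r w w $  expand <S> → <N> r <N> w
   2  $ w <N> r <N>  r t w r w w $  expand <N> → λ
   3  $ w <N> r      r t w r w w $  match r
   4  $ w <N>        t w r w w $    expand <N> → t <G>
   5  $ w <G> t      t w r w w $    match t
   6  $ w <G>        w r w w $      expand <G> → w <F>
   7  $ w <F> w      w r w w $      match w
   8  $ w <F>        r w w $        expand <F> → r w
   9  $ w w r        r w w $        match r
  10  $ w w          w w $          match w
  11  $ w            w $            match w
Accept reached after 11 steps.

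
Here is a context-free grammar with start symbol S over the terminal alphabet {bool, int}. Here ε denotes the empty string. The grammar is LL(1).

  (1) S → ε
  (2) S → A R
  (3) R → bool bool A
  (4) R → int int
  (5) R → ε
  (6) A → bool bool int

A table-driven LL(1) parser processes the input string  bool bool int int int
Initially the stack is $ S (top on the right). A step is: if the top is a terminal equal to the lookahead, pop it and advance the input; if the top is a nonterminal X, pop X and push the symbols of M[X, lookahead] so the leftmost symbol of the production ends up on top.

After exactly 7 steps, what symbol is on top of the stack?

int

     Stack              Input                    Action
  1  $ S                bool bool int int int $  expand S → A R
  2  $ R A              bool bool int int int $  expand A → bool bool int
  3  $ R int bool bool  bool bool int int int $  match bool
  4  $ R int bool       bool int int int $       match bool
  5  $ R int            int int int $            match int
  6  $ R                int int $                expand R → int int
  7  $ int int          int int $                match int
Stack after step 7: $ int (top = int).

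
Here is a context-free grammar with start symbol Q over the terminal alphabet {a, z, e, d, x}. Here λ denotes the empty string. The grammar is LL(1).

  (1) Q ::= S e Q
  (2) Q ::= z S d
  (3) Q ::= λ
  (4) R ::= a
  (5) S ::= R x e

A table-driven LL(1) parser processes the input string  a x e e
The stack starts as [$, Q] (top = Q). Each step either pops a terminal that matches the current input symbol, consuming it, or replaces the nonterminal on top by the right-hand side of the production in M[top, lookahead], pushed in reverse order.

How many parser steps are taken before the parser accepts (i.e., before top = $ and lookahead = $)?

     Stack        Input      Action
  1  $ Q          a x e e $  expand Q ::= S e Q
  2  $ Q e S      a x e e $  expand S ::= R x e
  3  $ Q e e x R  a x e e $  expand R ::= a
  4  $ Q e e x a  a x e e $  match a
  5  $ Q e e x    x e e $    match x
  6  $ Q e e      e e $      match e
  7  $ Q e        e $        match e
  8  $ Q          $          expand Q ::= λ
Accept reached after 8 steps.

8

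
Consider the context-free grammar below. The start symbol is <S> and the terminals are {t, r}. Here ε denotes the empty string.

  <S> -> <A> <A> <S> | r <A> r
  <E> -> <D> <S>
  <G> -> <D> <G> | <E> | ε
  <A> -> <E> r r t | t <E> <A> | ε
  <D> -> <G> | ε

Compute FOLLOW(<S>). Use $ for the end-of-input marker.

{$, r, t}

FIRST(<S>): from <S>-><A> <A> <S> we get {r, t}; from <S>->r <A> r we get {r}. So FIRST(<S>) = {r, t}.
FIRST(<E>): from <E>-><D> <S> we get {r, t}. So FIRST(<E>) = {r, t}.
FIRST(<A>): from <A>-><E> r r t we get {r, t}; from <A>->t <E> <A> we get {t}; from <A>->ε we get {ε}. So FIRST(<A>) = {ε, r, t}.
FIRST(<G>): from <G>-><D> <G> we get {ε, r, t}; from <G>-><E> we get {r, t}; from <G>->ε we get {ε}. So FIRST(<G>) = {ε, r, t}.
FIRST(<D>): from <D>-><G> we get {ε, r, t}; from <D>->ε we get {ε}. So FIRST(<D>) = {ε, r, t}.
FOLLOW(<S>) includes $ since <S> is the start symbol.
FOLLOW(<A>): in <S>-><A> <A> <S> (occurrence 1), <A> is followed by <A> <S> with FIRST {r, t}; in <S>-><A> <A> <S> (occurrence 2), <A> is followed by <S> with FIRST {r, t}; in <S>->r <A> r, <A> is followed by r with FIRST {r}; in <A>->t <E> <A>, the suffix after <A> is empty (adds nothing new). Thus FOLLOW(<A>) = {r, t}.
FOLLOW(<S>): in <S>-><A> <A> <S>, the suffix after <S> is empty (adds nothing new); in <E>-><D> <S>, the suffix after <S> is empty, so FOLLOW(<S>) ⊇ FOLLOW(<E>) = {r, t}. Thus FOLLOW(<S>) = {$, r, t}.
FOLLOW(<E>): in <G>-><E>, the suffix after <E> is empty, so FOLLOW(<E>) ⊇ FOLLOW(<G>) = {r, t}; in <A>-><E> r r t, <E> is followed by r r t with FIRST {r}; in <A>->t <E> <A>, <E> is followed by <A> with FIRST {ε, r, t}; in <A>->t <E> <A>, the suffix after <E> is nullable, so FOLLOW(<E>) ⊇ FOLLOW(<A>) = {r, t}. Thus FOLLOW(<E>) = {r, t}.
FOLLOW(<G>): in <G>-><D> <G>, the suffix after <G> is empty (adds nothing new); in <D>-><G>, the suffix after <G> is empty, so FOLLOW(<G>) ⊇ FOLLOW(<D>) = {r, t}. Thus FOLLOW(<G>) = {r, t}.
FOLLOW(<D>): in <E>-><D> <S>, <D> is followed by <S> with FIRST {r, t}; in <G>-><D> <G>, <D> is followed by <G> with FIRST {ε, r, t}; in <G>-><D> <G>, the suffix after <D> is nullable, so FOLLOW(<D>) ⊇ FOLLOW(<G>) = {r, t}. Thus FOLLOW(<D>) = {r, t}.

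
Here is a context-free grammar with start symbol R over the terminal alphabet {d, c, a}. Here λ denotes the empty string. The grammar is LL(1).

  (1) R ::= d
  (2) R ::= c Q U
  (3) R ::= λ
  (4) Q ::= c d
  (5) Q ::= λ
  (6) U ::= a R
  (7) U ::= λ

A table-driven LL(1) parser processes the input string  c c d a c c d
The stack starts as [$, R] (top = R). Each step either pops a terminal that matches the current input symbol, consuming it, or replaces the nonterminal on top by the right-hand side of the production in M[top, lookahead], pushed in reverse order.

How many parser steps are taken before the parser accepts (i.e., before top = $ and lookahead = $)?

      Stack    Input            Action
   1  $ R      c c d a c c d $  expand R ::= c Q U
   2  $ U Q c  c c d a c c d $  match c
   3  $ U Q    c d a c c d $    expand Q ::= c d
   4  $ U d c  c d a c c d $    match c
   5  $ U d    d a c c d $      match d
   6  $ U      a c c d $        expand U ::= a R
   7  $ R a    a c c d $        match a
   8  $ R      c c d $          expand R ::= c Q U
   9  $ U Q c  c c d $          match c
  10  $ U Q    c d $            expand Q ::= c d
  11  $ U d c  c d $            match c
  12  $ U d    d $              match d
  13  $ U      $                expand U ::= λ
Accept reached after 13 steps.

13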